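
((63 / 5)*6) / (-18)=-21 / 5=-4.20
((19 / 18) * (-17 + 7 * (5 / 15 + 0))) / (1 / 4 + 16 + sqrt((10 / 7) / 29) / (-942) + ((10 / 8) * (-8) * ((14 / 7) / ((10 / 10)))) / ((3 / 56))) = 7169889091288 / 165374864118063-525008 * sqrt(2030) / 826874320590315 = 0.04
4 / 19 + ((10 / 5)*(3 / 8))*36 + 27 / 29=15506 / 551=28.14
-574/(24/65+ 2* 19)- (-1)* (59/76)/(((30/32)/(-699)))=-70342261/118465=-593.78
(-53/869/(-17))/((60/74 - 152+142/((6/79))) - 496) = 5883/2004622235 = 0.00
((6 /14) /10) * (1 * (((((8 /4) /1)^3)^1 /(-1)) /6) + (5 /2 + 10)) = 67 /140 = 0.48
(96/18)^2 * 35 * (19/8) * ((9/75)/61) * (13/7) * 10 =86.38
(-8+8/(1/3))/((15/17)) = 272/15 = 18.13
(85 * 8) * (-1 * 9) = -6120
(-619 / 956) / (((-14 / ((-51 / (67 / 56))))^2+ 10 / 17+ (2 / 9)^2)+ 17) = -57960684 / 1588505135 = -0.04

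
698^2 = 487204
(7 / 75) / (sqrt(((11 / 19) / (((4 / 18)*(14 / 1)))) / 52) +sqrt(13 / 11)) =532532 / (75*(33*sqrt(19019) +6916*sqrt(143))) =0.08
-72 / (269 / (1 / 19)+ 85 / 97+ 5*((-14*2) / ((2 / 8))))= -1746 / 110383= -0.02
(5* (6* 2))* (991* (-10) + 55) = -591300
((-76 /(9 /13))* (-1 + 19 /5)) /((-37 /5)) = 41.54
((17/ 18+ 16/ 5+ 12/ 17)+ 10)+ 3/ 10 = 15.15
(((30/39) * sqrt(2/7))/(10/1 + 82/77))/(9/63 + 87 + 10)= 77 * sqrt(14)/753168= 0.00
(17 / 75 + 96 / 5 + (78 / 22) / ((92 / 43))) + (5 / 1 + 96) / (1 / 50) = 384895259 / 75900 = 5071.08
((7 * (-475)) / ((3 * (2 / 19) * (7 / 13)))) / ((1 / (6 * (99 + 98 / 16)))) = -98670325 / 8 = -12333790.62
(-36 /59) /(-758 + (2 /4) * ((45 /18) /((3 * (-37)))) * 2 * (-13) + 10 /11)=87912 /109037959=0.00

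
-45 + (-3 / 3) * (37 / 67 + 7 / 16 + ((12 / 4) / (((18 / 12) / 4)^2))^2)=-4834621 / 9648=-501.10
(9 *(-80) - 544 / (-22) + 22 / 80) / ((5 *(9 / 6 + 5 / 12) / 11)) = -917397 / 1150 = -797.74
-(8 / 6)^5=-1024 / 243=-4.21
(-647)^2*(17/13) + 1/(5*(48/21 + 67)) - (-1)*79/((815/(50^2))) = 547654.10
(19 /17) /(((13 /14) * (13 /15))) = 3990 /2873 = 1.39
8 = 8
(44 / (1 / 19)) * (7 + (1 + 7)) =12540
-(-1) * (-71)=-71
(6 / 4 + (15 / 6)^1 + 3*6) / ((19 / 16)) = 352 / 19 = 18.53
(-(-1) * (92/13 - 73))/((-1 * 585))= 857/7605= 0.11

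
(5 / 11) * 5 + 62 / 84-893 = -411175 / 462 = -889.99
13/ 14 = 0.93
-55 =-55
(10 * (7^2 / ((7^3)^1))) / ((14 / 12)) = 60 / 49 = 1.22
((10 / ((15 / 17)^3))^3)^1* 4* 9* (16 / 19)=60716992766464 / 649265625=93516.41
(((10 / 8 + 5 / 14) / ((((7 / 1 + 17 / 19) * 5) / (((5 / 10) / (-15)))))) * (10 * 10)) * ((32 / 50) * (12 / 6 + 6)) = -0.69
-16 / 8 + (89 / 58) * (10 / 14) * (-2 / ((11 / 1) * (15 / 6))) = -4644 / 2233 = -2.08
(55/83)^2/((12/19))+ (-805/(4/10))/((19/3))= -498016025/1570692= -317.07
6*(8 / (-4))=-12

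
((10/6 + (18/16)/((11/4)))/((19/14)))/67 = 959/42009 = 0.02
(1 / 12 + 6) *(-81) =-1971 / 4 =-492.75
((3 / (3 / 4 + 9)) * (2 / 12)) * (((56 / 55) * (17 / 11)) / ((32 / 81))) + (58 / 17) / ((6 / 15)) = 8.73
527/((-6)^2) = 527/36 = 14.64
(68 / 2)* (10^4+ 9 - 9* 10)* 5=1686230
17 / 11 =1.55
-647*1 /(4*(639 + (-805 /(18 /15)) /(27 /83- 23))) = -1826481 /7549663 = -0.24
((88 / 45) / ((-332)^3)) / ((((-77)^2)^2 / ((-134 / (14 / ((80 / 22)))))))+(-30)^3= -34190188204108166933 / 1266303266818821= -27000.00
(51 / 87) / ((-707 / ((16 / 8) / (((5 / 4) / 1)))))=-136 / 102515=-0.00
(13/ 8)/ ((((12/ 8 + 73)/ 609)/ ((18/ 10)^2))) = 641277/ 14900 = 43.04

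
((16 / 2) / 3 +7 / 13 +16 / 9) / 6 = 583 / 702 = 0.83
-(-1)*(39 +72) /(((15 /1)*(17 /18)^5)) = 69914016 /7099285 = 9.85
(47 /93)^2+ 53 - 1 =451957 /8649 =52.26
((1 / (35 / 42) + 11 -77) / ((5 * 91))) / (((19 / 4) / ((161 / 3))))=-1.61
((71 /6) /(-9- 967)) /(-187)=71 /1095072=0.00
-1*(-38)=38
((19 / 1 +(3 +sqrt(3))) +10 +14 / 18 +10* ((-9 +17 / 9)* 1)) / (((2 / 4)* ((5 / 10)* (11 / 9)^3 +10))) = -111780 / 15911 +2916* sqrt(3) / 15911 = -6.71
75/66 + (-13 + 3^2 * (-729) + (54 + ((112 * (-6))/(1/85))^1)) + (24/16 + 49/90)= -63000451/990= -63636.82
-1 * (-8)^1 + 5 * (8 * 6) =248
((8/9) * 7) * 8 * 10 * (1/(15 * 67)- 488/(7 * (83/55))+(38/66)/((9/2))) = -340862995328/14864553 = -22931.26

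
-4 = -4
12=12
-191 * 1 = -191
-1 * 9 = -9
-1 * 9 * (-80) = 720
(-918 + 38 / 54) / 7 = -24767 / 189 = -131.04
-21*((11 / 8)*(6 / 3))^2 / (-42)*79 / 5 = 9559 / 160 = 59.74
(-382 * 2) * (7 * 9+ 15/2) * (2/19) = -107724/19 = -5669.68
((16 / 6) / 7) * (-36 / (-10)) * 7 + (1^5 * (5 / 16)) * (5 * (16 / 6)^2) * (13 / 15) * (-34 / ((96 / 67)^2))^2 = 1899573747061 / 716636160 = 2650.68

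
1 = 1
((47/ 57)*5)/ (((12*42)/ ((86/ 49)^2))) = 434515/ 17243982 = 0.03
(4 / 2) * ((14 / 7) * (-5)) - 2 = -22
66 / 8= 8.25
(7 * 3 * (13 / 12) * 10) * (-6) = -1365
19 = 19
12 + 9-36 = -15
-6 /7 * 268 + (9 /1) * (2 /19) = -30426 /133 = -228.77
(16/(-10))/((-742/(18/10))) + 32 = 296836/9275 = 32.00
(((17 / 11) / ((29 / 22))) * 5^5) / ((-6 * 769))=-0.79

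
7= 7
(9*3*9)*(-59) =-14337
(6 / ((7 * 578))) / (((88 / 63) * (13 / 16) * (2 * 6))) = 9 / 82654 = 0.00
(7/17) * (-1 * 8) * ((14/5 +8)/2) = -1512/85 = -17.79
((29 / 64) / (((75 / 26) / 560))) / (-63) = -377 / 270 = -1.40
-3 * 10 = -30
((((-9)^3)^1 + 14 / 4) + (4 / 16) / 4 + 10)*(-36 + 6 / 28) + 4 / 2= 5735395 / 224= 25604.44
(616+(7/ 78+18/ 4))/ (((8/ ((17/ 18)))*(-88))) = -411451/ 494208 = -0.83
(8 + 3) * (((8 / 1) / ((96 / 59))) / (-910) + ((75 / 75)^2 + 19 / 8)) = 101189 / 2730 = 37.07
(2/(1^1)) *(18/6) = 6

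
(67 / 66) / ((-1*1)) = -67 / 66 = -1.02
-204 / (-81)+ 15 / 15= 95 / 27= 3.52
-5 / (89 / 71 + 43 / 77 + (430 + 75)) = -27335 / 2770741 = -0.01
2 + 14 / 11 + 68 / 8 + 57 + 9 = 1711 / 22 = 77.77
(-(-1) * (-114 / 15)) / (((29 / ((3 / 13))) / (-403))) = 3534 / 145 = 24.37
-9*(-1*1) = 9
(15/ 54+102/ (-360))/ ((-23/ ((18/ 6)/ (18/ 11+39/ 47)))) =517/ 1759500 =0.00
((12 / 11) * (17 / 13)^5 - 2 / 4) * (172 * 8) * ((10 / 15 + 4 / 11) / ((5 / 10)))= 10410.81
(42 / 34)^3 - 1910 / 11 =-9281959 / 54043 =-171.75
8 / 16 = 1 / 2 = 0.50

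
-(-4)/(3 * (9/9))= 4/3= 1.33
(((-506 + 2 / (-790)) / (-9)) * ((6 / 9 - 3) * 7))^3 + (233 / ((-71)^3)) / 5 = -336211560405135477551882854 / 434167814591913375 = -774381584.97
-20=-20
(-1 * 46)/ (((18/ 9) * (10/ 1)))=-23/ 10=-2.30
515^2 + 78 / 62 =8222014 / 31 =265226.26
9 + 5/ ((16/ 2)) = 77/ 8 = 9.62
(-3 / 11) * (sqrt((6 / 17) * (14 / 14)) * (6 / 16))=-9 * sqrt(102) / 1496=-0.06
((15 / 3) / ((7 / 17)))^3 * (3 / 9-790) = -1454862125 / 1029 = -1413860.18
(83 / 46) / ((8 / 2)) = 83 / 184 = 0.45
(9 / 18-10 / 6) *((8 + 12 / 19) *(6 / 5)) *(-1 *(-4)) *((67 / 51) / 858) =-153832 / 2078505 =-0.07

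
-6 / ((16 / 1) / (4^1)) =-3 / 2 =-1.50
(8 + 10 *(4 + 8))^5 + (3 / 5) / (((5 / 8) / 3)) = 858993459272 / 25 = 34359738370.88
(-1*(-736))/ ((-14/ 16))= -5888/ 7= -841.14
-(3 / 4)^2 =-9 / 16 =-0.56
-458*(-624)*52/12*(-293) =-362860576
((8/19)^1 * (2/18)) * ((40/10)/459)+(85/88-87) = -594237403/6907032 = -86.03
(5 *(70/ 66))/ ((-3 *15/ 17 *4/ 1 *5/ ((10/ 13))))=-0.08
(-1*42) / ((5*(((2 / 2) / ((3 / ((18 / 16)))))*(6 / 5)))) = -56 / 3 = -18.67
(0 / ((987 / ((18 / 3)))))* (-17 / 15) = 0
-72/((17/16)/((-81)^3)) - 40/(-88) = 6734420437/187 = 36012943.51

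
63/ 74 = 0.85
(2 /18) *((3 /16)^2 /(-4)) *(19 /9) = -19 /9216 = -0.00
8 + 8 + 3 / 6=33 / 2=16.50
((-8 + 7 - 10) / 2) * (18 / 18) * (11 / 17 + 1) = -154 / 17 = -9.06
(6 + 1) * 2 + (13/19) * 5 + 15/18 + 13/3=2575/114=22.59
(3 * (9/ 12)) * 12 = 27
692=692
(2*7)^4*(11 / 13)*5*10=21128800 / 13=1625292.31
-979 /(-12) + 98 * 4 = 5683 /12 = 473.58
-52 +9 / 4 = -49.75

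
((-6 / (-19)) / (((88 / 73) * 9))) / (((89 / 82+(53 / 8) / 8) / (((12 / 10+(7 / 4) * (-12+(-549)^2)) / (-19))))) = -42096102036 / 99691955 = -422.26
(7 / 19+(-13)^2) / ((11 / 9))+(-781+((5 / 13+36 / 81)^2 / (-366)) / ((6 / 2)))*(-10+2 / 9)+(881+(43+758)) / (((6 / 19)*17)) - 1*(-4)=1944714369674159 / 240315500997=8092.34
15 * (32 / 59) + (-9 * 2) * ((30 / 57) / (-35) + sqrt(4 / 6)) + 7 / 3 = 252821 / 23541-6 * sqrt(6) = -3.96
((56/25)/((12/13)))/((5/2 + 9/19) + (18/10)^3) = 34580/125481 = 0.28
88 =88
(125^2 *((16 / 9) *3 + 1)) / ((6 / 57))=5640625 / 6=940104.17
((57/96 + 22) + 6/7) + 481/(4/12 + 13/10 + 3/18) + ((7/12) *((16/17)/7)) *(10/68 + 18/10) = 847210529/2913120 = 290.83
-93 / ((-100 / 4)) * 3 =279 / 25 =11.16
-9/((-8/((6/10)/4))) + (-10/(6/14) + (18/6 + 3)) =-8239/480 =-17.16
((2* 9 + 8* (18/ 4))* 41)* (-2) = -4428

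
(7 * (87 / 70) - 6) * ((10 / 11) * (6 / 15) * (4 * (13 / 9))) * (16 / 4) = 1248 / 55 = 22.69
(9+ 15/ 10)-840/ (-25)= 441/ 10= 44.10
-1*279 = -279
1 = 1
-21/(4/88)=-462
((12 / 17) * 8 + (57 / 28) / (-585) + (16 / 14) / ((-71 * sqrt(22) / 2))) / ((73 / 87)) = 15191273 / 2258620-696 * sqrt(22) / 399091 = 6.72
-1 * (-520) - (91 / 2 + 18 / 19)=473.55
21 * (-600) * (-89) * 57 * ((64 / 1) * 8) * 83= 2716335820800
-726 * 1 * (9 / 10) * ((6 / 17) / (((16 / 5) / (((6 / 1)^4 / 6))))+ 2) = -1434213 / 85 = -16873.09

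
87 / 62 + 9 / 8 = 627 / 248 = 2.53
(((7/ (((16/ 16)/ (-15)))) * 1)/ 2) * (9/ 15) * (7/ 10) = -22.05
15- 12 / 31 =453 / 31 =14.61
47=47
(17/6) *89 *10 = 7565/3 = 2521.67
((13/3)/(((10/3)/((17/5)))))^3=10793861/125000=86.35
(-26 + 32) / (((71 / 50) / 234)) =70200 / 71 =988.73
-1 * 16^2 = -256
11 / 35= 0.31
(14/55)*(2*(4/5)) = 112/275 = 0.41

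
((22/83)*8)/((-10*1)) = -88/415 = -0.21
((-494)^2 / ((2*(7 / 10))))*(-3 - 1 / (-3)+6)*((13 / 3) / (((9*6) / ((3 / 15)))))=15862340 / 1701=9325.30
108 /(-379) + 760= 287932 /379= 759.72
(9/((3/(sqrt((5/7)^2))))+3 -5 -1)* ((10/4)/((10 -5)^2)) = -3/35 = -0.09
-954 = -954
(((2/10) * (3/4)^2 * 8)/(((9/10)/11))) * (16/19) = 176/19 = 9.26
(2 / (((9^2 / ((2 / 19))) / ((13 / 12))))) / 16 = 13 / 73872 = 0.00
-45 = -45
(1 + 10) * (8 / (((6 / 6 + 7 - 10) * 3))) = -44 / 3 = -14.67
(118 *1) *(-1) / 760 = -59 / 380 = -0.16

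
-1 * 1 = -1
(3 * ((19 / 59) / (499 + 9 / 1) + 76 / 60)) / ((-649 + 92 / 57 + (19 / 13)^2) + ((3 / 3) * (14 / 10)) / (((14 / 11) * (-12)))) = -3658953766 / 621077288831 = -0.01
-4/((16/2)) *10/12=-5/12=-0.42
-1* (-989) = 989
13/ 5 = 2.60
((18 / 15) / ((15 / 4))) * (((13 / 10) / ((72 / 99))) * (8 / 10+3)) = 2717 / 1250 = 2.17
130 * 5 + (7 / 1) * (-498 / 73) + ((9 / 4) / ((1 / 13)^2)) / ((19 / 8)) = 1057382 / 1387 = 762.35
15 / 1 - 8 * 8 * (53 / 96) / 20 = 397 / 30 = 13.23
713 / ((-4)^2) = 713 / 16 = 44.56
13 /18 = 0.72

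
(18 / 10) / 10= 9 / 50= 0.18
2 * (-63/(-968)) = 63/484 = 0.13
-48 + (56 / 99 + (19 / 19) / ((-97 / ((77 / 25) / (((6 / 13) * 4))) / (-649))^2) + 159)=8799378255211 / 37259640000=236.16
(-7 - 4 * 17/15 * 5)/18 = -89/54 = -1.65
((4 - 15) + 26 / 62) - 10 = -638 / 31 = -20.58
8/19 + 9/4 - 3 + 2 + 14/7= 279/76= 3.67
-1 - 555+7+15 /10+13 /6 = -1636 /3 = -545.33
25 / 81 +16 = 1321 / 81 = 16.31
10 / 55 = 0.18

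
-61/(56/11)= -671/56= -11.98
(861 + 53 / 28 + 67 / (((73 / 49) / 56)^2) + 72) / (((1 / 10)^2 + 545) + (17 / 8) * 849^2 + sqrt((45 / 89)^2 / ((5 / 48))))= 192369076203377009257350 / 3083180079922155377635303 -50783068097640000 * sqrt(15) / 3083180079922155377635303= 0.06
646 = 646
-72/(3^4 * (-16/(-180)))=-10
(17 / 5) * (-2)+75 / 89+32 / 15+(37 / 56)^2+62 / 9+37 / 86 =424675123 / 108013248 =3.93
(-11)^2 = 121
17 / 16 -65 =-1023 / 16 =-63.94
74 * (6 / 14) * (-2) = -444 / 7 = -63.43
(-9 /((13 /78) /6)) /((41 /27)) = -8748 /41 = -213.37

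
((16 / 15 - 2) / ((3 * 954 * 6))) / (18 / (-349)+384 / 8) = -2443 / 2155171860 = -0.00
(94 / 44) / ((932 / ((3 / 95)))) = 141 / 1947880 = 0.00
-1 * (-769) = 769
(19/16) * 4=4.75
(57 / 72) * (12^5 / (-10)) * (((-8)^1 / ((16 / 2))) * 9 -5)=275788.80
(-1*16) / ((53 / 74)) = -1184 / 53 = -22.34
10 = 10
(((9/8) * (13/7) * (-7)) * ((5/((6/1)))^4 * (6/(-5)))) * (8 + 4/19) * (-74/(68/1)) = -781625/10336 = -75.62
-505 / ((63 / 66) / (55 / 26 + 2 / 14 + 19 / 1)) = -21492295 / 1911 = -11246.62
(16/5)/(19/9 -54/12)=-288/215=-1.34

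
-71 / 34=-2.09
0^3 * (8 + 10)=0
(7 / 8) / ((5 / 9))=63 / 40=1.58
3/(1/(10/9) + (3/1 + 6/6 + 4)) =30/89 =0.34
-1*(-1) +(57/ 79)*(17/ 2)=1127/ 158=7.13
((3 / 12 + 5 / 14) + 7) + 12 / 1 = 549 / 28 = 19.61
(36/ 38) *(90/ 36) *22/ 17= 990/ 323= 3.07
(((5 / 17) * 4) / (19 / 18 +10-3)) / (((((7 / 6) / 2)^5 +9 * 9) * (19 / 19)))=17915904 / 9944894107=0.00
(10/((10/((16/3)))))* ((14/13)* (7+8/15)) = 25312/585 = 43.27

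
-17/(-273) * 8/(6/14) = 1.16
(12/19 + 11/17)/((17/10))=0.75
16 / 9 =1.78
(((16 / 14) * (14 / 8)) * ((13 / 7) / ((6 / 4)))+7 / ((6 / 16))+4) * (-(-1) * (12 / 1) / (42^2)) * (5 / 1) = 880 / 1029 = 0.86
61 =61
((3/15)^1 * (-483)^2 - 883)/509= 228874/2545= 89.93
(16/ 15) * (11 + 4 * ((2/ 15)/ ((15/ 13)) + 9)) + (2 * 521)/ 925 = 6462638/ 124875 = 51.75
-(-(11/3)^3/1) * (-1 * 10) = -13310/27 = -492.96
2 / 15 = 0.13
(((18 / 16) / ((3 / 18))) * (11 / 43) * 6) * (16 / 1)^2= 114048 / 43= 2652.28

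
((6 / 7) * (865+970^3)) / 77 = 5476043190 / 539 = 10159634.86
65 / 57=1.14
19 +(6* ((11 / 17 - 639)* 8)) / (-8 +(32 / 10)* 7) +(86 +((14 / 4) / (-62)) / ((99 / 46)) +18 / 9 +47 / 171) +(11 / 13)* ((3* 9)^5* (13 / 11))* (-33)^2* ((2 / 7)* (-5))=-34421804751168561 / 1542002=-22322801624.88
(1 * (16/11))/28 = 4/77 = 0.05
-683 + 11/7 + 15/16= -680.49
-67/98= -0.68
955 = 955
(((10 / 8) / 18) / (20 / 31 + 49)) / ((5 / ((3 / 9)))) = 31 / 332424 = 0.00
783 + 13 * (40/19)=810.37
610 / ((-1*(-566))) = 305 / 283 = 1.08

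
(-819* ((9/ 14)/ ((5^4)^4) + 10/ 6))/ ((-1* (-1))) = -416564941407303/ 305175781250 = -1365.00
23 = 23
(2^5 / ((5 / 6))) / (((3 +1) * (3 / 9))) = 144 / 5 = 28.80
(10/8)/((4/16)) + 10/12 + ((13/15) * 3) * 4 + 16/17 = 8759/510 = 17.17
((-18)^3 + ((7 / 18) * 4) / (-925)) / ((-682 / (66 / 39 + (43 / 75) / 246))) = 9867079591513 / 680892176250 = 14.49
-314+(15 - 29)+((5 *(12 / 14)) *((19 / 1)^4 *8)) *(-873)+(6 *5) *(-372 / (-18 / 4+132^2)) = -15099586595928 / 3871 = -3900694031.50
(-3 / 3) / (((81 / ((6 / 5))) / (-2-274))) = 184 / 45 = 4.09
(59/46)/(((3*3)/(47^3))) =6125557/414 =14796.03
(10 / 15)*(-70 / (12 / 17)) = -595 / 9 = -66.11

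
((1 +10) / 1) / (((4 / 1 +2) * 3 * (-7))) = -11 / 126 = -0.09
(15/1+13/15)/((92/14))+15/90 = 1781/690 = 2.58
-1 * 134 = -134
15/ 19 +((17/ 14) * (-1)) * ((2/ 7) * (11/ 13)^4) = 16263292/ 26590291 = 0.61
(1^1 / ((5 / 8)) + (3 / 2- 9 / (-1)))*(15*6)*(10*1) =10890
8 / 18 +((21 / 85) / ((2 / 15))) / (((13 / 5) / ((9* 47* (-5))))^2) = 1226128.08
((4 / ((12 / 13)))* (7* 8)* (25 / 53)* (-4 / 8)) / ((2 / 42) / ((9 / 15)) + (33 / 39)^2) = -8073975 / 112201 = -71.96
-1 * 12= -12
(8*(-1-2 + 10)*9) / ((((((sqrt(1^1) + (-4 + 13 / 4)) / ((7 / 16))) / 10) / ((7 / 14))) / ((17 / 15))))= 4998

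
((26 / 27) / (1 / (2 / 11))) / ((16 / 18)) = 13 / 66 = 0.20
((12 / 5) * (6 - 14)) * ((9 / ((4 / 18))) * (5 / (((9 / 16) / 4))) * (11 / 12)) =-25344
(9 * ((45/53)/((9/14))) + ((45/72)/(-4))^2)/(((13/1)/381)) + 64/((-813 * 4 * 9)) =1802133214189/5162406912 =349.09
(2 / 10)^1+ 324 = 1621 / 5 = 324.20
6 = 6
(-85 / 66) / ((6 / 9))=-85 / 44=-1.93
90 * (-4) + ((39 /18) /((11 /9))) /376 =-2977881 /8272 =-360.00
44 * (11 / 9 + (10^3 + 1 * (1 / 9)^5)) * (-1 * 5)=-13006657840 / 59049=-220268.89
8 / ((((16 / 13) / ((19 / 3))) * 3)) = 247 / 18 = 13.72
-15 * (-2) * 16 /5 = 96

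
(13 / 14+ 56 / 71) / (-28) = -1707 / 27832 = -0.06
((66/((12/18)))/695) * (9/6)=0.21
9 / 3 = 3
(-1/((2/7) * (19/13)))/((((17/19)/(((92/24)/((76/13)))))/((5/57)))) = -136045/883728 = -0.15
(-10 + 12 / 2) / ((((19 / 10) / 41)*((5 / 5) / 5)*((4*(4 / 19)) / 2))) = -1025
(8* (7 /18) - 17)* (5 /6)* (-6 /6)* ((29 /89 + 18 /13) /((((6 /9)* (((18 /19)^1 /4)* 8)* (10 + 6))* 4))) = 23500625 /95966208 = 0.24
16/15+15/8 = 353/120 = 2.94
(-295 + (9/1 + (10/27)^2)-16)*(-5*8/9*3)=8802320/2187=4024.84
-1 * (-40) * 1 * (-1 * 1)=-40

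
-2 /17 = -0.12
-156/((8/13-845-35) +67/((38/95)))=4056/18509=0.22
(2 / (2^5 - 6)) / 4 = 1 / 52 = 0.02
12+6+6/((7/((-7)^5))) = -14388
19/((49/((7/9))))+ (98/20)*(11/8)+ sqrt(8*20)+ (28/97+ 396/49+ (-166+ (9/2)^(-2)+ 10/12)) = -4610919613/30799440+ 4*sqrt(10) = -137.06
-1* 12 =-12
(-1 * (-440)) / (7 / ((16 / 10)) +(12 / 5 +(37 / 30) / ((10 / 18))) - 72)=-88000 / 12601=-6.98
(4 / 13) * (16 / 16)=4 / 13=0.31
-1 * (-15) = 15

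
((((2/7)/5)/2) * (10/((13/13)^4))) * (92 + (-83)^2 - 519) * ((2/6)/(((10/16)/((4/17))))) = 137856/595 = 231.69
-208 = -208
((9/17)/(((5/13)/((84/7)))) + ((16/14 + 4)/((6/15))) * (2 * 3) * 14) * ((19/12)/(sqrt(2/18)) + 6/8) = 512622/85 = 6030.85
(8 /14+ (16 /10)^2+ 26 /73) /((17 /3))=133662 /217175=0.62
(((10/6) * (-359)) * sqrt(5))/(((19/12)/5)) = -35900 * sqrt(5)/19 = -4224.99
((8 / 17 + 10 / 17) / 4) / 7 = 9 / 238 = 0.04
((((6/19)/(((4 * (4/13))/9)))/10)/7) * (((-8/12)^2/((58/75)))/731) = 585/22555736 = 0.00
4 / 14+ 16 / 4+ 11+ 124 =975 / 7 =139.29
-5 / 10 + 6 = 11 / 2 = 5.50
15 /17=0.88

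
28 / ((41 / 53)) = 36.20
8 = 8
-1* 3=-3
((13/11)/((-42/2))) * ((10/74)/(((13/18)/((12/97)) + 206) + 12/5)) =-23400/659193073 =-0.00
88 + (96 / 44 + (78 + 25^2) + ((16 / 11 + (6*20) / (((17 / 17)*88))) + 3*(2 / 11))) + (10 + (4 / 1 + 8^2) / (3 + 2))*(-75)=-10708 / 11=-973.45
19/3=6.33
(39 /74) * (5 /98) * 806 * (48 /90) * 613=12846028 /1813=7085.51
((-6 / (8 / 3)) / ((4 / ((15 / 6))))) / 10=-0.14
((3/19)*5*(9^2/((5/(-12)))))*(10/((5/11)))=-64152/19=-3376.42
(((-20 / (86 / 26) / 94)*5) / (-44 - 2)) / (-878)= -325 / 40812074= -0.00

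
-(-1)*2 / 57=0.04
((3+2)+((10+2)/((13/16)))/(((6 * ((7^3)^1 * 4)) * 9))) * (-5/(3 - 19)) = 1003315/642096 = 1.56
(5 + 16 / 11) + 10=181 / 11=16.45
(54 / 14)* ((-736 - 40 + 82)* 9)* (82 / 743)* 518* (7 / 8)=-1205120.73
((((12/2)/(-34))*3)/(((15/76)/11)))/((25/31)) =-77748/2125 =-36.59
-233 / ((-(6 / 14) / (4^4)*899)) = 417536 / 2697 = 154.81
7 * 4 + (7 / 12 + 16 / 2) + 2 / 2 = 451 / 12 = 37.58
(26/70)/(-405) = -13/14175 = -0.00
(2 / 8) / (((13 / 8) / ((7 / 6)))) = 7 / 39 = 0.18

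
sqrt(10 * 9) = 3 * sqrt(10) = 9.49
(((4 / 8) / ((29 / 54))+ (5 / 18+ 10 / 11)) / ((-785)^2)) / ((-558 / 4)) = -12161 / 493601771025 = -0.00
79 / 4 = 19.75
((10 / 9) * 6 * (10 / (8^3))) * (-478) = -5975 / 96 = -62.24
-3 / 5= -0.60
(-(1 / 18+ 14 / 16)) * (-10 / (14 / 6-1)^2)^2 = -15075 / 512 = -29.44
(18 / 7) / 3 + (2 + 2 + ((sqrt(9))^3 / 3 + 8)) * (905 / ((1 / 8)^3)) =68113926 / 7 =9730560.86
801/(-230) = -801/230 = -3.48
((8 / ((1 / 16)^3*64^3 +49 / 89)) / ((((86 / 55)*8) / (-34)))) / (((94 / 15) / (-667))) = 55504405 / 1548086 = 35.85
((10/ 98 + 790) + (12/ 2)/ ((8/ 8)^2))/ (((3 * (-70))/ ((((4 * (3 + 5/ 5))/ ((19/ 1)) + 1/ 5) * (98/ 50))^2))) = -892096821/ 56406250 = -15.82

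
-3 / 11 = -0.27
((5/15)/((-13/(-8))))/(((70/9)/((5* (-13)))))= -12/7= -1.71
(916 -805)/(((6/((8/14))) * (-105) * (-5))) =74/3675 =0.02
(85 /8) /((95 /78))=663 /76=8.72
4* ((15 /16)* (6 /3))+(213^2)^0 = 17 /2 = 8.50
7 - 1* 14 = -7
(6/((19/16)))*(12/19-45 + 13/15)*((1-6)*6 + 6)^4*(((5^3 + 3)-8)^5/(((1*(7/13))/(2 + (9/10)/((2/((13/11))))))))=-8532050706473758953.56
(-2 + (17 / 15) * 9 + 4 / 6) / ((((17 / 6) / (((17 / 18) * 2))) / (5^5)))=166250 / 9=18472.22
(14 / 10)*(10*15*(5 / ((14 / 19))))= 1425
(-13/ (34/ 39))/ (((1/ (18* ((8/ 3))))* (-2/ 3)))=18252/ 17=1073.65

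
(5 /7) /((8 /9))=45 /56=0.80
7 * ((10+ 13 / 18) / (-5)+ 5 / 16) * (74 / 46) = -341621 / 16560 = -20.63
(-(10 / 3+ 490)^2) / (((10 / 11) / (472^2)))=-536784680960 / 9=-59642742328.89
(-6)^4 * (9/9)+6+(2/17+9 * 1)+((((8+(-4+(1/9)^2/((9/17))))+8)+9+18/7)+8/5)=579632183/433755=1336.31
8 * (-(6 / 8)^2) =-9 / 2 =-4.50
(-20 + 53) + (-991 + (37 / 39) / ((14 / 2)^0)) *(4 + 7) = -423445 / 39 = -10857.56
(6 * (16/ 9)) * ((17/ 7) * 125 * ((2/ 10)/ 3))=215.87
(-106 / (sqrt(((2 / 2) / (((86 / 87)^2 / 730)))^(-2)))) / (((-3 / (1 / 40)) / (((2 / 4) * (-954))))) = -4656229299 / 14792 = -314780.24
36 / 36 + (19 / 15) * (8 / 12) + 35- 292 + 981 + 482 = 1207.84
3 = 3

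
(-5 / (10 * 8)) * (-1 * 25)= 25 / 16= 1.56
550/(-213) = -550/213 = -2.58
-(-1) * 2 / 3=0.67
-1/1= -1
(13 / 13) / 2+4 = 9 / 2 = 4.50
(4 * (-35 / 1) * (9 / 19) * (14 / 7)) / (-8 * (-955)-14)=-420 / 24149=-0.02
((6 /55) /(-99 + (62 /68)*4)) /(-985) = 0.00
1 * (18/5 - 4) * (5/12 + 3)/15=-41/450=-0.09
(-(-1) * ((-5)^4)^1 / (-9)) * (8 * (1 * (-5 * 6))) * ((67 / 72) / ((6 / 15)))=1046875 / 27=38773.15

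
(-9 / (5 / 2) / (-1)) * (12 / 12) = 18 / 5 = 3.60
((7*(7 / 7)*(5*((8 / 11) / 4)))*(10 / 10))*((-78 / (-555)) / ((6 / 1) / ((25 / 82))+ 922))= 4550 / 4790797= 0.00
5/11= 0.45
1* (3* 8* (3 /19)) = 72 /19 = 3.79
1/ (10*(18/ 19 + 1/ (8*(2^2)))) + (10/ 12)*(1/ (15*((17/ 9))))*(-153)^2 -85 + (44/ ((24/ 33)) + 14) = 2017354/ 2975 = 678.10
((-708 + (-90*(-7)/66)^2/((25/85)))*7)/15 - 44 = -139047/605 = -229.83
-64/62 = -32/31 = -1.03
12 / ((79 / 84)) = 12.76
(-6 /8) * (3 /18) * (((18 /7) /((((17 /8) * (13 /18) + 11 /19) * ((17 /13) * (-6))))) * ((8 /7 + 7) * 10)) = 1.58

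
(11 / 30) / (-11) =-1 / 30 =-0.03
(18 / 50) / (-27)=-1 / 75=-0.01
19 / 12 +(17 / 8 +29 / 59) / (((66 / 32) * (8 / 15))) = 7714 / 1947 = 3.96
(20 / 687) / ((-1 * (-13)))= 20 / 8931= 0.00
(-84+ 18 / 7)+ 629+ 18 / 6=3854 / 7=550.57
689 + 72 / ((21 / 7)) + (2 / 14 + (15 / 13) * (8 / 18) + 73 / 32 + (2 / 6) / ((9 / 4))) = 56301473 / 78624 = 716.09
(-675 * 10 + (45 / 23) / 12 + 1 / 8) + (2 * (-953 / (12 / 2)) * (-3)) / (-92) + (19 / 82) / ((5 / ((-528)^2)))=232324567 / 37720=6159.19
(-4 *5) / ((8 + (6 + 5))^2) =-20 / 361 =-0.06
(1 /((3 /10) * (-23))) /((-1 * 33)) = 10 /2277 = 0.00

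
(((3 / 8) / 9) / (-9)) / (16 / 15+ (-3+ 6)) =-5 / 4392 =-0.00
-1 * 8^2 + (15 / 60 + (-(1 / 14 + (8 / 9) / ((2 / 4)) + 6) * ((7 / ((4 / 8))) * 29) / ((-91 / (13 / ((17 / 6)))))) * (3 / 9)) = -43657 / 4284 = -10.19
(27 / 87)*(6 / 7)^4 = 11664 / 69629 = 0.17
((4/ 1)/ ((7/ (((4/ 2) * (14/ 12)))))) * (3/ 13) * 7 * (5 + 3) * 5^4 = 140000/ 13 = 10769.23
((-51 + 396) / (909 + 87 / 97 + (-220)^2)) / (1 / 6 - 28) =-20079 / 79877102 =-0.00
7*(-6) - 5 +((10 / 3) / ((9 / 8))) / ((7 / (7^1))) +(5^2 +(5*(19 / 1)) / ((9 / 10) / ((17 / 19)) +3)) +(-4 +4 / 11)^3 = -354093568 / 8157699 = -43.41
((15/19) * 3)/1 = 45/19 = 2.37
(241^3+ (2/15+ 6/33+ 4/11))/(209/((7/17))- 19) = 16167137539/564300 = 28649.90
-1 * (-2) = 2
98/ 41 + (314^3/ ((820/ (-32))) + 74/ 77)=-19070779804/ 15785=-1208158.37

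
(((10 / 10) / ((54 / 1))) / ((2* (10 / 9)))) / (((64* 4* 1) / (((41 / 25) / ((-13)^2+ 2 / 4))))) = 41 / 130176000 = 0.00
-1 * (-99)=99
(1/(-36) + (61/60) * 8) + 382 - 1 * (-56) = 80299/180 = 446.11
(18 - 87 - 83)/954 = -76/477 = -0.16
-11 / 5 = -2.20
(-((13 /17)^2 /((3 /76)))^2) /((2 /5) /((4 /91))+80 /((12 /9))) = -3.18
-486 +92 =-394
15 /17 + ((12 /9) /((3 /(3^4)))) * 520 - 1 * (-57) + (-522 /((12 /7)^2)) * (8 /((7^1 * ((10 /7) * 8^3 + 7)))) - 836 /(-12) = 552055506 /29291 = 18847.27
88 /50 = 44 /25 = 1.76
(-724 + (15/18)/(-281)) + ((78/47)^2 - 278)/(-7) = -17850086399/26070618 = -684.68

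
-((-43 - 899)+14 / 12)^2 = -31866025 / 36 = -885167.36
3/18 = 1/6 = 0.17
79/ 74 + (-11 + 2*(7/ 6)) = -1687/ 222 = -7.60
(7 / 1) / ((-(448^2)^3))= -1 / 1154968245501952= -0.00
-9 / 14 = -0.64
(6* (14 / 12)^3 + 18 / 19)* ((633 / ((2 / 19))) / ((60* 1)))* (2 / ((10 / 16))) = 302363 / 90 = 3359.59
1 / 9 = 0.11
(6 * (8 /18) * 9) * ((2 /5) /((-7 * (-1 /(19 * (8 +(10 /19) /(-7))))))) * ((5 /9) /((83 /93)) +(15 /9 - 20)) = -303552 /83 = -3657.25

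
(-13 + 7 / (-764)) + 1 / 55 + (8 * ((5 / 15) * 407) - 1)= 135053417 / 126060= 1071.34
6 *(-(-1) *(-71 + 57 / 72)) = -1685 / 4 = -421.25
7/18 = 0.39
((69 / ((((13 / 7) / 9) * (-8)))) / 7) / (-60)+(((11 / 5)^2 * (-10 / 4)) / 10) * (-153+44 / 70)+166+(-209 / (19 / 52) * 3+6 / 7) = -496741303 / 364000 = -1364.67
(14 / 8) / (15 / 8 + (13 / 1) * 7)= 14 / 743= 0.02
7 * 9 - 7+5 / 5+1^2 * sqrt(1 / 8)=sqrt(2) / 4+57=57.35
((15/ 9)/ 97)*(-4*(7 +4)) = -220/ 291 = -0.76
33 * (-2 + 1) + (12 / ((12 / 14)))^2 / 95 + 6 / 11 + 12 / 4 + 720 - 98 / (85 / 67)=10931898 / 17765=615.36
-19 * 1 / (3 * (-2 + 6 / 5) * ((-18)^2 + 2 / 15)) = 475 / 19448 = 0.02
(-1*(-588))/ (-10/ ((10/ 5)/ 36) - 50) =-294/ 115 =-2.56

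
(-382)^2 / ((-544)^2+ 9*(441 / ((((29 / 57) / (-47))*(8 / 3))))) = 0.92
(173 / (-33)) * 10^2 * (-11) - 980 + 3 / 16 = 229769 / 48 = 4786.85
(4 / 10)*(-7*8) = -112 / 5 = -22.40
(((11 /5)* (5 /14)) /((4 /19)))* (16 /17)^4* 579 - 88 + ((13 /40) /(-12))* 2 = 225561961829 /140315280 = 1607.54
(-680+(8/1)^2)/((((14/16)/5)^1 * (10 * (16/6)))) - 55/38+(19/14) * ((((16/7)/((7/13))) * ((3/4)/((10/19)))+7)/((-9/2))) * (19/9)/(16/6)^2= -2526596543/18768960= -134.62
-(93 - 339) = 246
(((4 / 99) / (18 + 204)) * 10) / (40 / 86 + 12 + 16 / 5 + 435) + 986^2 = 1035152668454992 / 1064757177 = 972196.00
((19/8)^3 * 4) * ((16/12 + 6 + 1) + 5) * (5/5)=34295/48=714.48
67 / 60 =1.12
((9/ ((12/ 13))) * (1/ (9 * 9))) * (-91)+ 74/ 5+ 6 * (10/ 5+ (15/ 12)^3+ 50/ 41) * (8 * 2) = 11079287/ 22140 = 500.42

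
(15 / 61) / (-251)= -15 / 15311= -0.00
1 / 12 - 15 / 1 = -179 / 12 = -14.92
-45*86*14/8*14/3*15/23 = -474075/23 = -20611.96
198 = 198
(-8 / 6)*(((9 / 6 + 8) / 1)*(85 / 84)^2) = -137275 / 10584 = -12.97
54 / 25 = 2.16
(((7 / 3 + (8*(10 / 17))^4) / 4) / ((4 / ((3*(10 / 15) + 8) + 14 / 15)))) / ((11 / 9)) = 5062050527 / 18374620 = 275.49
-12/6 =-2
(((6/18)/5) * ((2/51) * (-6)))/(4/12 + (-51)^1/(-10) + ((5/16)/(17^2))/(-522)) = -189312/65572919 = -0.00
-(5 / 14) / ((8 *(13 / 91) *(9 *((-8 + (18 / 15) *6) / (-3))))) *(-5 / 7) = 125 / 1344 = 0.09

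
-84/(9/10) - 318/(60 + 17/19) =-342086/3471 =-98.56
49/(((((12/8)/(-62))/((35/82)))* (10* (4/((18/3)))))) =-10633/82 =-129.67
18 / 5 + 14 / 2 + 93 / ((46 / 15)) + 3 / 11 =104233 / 2530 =41.20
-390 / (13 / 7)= -210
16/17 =0.94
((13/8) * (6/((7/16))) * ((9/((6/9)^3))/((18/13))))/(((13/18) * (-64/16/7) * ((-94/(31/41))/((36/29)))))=2644083/223532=11.83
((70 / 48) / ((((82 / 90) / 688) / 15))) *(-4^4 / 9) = -19264000 / 41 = -469853.66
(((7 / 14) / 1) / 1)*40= 20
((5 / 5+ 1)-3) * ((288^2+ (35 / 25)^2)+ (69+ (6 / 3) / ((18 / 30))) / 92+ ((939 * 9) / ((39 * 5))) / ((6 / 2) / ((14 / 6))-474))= -8206667349371 / 98939100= -82946.65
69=69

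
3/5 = 0.60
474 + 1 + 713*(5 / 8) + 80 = 8005 / 8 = 1000.62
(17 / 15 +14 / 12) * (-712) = -8188 / 5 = -1637.60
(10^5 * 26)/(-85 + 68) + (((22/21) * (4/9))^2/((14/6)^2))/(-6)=-1516951865824/9918531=-152941.18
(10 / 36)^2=25 / 324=0.08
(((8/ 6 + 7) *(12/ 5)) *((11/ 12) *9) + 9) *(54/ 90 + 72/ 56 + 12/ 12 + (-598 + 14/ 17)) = -61526922/ 595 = -103406.59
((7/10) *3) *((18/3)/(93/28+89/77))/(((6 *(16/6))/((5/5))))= 693/3940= 0.18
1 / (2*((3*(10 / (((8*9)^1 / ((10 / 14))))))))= 42 / 25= 1.68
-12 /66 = -2 /11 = -0.18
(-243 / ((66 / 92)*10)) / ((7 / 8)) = -14904 / 385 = -38.71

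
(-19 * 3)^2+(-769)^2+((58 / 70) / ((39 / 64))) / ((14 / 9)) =1893835634 / 3185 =594610.87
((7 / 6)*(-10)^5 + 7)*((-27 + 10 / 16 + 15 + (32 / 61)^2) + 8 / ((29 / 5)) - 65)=22575084263669 / 2589816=8716868.02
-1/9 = -0.11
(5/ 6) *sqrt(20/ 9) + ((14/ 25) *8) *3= 5 *sqrt(5)/ 9 + 336/ 25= 14.68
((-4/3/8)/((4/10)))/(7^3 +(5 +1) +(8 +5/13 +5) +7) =-65/57624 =-0.00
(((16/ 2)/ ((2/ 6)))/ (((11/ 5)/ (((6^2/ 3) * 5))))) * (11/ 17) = 7200/ 17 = 423.53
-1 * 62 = -62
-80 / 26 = -40 / 13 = -3.08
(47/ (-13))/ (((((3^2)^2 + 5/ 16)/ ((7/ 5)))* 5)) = -5264/ 422825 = -0.01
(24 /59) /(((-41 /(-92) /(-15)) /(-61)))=2020320 /2419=835.19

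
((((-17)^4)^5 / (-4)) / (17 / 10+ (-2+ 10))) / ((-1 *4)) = 20321157033237862612008005 / 776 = 26187058032523018829907.22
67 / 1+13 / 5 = 348 / 5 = 69.60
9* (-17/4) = -153/4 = -38.25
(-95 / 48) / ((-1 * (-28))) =-95 / 1344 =-0.07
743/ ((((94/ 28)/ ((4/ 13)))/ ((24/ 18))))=90.80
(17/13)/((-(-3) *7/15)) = 85/91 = 0.93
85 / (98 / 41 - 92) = -3485 / 3674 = -0.95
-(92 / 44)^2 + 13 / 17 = -7420 / 2057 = -3.61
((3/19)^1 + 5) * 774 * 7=27945.47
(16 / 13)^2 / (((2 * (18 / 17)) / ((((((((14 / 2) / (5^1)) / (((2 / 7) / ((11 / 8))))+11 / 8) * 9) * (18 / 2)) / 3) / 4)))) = 33099 / 845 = 39.17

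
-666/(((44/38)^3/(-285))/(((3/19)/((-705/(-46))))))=157599243/125114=1259.65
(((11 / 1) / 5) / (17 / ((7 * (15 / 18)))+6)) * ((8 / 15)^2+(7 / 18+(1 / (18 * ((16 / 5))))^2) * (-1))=-16724477 / 646963200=-0.03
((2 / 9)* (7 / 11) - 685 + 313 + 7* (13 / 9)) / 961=-35813 / 95139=-0.38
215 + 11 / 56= 12051 / 56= 215.20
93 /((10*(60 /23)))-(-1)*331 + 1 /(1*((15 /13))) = 201259 /600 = 335.43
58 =58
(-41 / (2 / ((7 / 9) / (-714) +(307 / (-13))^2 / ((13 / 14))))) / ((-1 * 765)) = 49662723991 / 3085774380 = 16.09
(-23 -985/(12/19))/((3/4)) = -18991/9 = -2110.11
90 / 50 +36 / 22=189 / 55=3.44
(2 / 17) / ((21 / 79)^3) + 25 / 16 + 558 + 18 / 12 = 567.33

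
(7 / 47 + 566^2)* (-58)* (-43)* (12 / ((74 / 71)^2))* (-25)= -14197286033977950 / 64343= -220650047930.28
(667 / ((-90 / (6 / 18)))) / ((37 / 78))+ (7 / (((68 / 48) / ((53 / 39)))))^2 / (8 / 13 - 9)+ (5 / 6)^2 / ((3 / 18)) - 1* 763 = -1049239829321 / 1363678290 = -769.42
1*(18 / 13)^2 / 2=162 / 169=0.96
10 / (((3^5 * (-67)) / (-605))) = 6050 / 16281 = 0.37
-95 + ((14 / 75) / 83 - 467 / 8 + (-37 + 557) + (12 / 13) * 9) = 242732881 / 647400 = 374.93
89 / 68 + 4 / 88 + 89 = 67585 / 748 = 90.35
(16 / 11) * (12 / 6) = 32 / 11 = 2.91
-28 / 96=-7 / 24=-0.29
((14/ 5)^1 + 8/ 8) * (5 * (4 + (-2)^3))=-76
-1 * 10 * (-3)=30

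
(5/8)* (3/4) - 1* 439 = -14033/32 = -438.53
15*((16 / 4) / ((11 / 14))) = 840 / 11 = 76.36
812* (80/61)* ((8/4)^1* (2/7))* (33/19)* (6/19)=7349760/22021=333.76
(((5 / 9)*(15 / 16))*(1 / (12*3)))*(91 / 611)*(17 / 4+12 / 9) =11725 / 974592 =0.01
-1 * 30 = -30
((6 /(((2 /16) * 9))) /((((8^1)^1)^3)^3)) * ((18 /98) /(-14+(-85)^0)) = -3 /5343543296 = -0.00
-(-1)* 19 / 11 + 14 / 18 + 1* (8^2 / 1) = 6584 / 99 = 66.51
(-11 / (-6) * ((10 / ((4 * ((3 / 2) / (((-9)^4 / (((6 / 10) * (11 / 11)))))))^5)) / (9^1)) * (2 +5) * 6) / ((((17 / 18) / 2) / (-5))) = -1238563841506872890625 / 68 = -18214174139806954273.90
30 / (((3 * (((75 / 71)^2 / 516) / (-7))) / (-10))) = 24277456 / 75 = 323699.41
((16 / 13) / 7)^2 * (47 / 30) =6016 / 124215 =0.05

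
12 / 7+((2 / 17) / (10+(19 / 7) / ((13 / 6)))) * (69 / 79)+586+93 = 3276534193 / 4813312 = 680.72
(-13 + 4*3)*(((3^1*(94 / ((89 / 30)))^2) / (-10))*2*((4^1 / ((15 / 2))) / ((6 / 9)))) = 3817152 / 7921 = 481.90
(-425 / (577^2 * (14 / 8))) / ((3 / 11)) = -18700 / 6991509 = -0.00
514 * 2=1028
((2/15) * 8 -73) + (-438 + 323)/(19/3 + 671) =-2197703/30480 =-72.10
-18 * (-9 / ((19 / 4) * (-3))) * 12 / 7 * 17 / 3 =-14688 / 133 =-110.44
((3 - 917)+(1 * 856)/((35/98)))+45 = 7639/5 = 1527.80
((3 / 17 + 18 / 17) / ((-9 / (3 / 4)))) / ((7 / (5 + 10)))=-15 / 68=-0.22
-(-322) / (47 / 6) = 1932 / 47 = 41.11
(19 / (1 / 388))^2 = 54346384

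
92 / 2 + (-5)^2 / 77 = 3567 / 77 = 46.32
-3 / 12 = -0.25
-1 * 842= -842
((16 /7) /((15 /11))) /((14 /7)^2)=44 /105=0.42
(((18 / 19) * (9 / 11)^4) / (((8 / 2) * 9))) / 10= 6561 / 5563580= 0.00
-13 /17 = -0.76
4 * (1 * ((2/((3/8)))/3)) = 64/9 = 7.11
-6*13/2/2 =-39/2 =-19.50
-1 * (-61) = 61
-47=-47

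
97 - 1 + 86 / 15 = 1526 / 15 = 101.73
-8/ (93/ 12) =-32/ 31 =-1.03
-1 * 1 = -1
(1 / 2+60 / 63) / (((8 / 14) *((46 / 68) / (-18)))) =-3111 / 46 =-67.63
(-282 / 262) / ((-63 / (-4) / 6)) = -376 / 917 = -0.41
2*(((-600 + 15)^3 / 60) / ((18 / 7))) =-10380825 / 4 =-2595206.25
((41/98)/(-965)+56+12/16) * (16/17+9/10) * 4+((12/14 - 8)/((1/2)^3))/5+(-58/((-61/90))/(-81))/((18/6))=316313333779/778783950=406.16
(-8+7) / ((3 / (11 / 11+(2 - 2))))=-1 / 3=-0.33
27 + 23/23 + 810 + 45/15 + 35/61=51336/61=841.57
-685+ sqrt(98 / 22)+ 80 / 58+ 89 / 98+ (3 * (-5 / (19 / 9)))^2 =-648641659 / 1025962+ 7 * sqrt(11) / 11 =-630.12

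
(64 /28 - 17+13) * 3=-5.14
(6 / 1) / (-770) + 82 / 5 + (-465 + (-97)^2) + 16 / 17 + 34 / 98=410579384 / 45815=8961.68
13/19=0.68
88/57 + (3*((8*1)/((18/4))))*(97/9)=30280/513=59.03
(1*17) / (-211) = -17 / 211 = -0.08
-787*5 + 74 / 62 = -3933.81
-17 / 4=-4.25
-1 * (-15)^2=-225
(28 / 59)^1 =28 / 59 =0.47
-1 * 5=-5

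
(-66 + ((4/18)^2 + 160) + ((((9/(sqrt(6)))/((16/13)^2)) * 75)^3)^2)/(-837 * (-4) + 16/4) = 6610953758011695651319277266139/611390671013309054976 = 10812977808.53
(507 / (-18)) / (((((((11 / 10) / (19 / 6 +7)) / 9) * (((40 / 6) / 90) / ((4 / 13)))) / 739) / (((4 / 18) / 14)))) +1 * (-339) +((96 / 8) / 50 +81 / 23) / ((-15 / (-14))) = -25346683262 / 221375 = -114496.59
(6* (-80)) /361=-480 /361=-1.33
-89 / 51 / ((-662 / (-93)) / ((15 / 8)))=-41385 / 90032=-0.46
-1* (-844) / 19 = 844 / 19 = 44.42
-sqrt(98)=-7 * sqrt(2)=-9.90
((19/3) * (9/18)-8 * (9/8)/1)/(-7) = 5/6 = 0.83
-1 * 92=-92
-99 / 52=-1.90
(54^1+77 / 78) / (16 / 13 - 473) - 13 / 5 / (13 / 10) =-77885 / 36798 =-2.12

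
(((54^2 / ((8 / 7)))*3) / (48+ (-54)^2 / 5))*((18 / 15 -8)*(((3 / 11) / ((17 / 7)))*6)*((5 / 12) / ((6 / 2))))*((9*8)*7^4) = -3859475445 / 2893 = -1334073.78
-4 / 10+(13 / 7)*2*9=1156 / 35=33.03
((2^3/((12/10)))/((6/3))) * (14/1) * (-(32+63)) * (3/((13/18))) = -239400/13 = -18415.38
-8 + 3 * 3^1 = 1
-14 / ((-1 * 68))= 7 / 34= 0.21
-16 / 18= -8 / 9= -0.89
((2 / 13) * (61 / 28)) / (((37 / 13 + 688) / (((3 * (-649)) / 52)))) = -0.02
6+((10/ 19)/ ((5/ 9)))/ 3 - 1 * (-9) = 291/ 19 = 15.32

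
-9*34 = -306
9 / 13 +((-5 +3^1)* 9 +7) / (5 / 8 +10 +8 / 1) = 197 / 1937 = 0.10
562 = 562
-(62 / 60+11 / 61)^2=-4932841 / 3348900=-1.47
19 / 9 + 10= 109 / 9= 12.11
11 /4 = 2.75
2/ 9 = 0.22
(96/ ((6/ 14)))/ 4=56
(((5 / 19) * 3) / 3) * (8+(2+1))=2.89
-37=-37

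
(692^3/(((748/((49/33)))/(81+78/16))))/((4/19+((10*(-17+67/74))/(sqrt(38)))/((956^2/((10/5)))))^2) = 19318409007277665242690152998195456491520*sqrt(38)/172140966167608708462231312636156673+219400254552692740031746513584093704174646016/172140966167608708462231312636156673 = 1275230098.39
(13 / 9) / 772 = 13 / 6948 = 0.00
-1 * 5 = -5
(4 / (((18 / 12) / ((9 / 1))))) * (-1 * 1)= -24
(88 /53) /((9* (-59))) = -88 /28143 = -0.00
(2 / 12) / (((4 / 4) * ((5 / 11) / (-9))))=-33 / 10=-3.30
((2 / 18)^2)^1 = 1 / 81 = 0.01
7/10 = 0.70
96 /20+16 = 104 /5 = 20.80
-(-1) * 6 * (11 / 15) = 22 / 5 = 4.40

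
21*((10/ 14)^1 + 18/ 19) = 663/ 19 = 34.89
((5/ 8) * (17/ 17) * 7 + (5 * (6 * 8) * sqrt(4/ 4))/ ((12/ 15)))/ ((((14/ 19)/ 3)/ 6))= 416385/ 56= 7435.45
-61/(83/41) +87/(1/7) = 48046/83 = 578.87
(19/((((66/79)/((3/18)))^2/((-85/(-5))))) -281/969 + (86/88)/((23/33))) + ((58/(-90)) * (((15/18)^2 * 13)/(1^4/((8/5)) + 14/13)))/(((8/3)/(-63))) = 6511008021301/68734177776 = 94.73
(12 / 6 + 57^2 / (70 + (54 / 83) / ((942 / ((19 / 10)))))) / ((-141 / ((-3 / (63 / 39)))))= 5741072116 / 9003286677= 0.64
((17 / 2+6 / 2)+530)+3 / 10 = 2709 / 5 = 541.80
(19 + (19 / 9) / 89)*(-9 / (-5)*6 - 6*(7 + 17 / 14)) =-6841862 / 9345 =-732.14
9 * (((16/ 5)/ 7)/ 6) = 24/ 35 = 0.69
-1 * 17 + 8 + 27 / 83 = -8.67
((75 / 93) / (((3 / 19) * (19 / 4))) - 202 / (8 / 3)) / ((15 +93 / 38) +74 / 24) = -527801 / 145111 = -3.64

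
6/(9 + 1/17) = 51/77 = 0.66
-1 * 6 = -6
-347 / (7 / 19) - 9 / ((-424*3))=-2795411 / 2968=-941.85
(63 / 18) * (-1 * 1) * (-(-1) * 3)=-10.50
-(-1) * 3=3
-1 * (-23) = 23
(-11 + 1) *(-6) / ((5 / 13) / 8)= 1248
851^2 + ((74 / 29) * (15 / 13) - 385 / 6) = 724139.78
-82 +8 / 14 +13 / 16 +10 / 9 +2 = -77.50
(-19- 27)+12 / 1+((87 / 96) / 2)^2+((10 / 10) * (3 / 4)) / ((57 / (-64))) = -34.64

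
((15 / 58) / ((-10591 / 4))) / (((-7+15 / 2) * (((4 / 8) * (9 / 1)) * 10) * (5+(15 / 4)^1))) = -16 / 32249595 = -0.00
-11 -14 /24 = -139 /12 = -11.58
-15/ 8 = -1.88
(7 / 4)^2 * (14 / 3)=343 / 24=14.29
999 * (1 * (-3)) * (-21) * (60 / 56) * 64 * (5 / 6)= 3596400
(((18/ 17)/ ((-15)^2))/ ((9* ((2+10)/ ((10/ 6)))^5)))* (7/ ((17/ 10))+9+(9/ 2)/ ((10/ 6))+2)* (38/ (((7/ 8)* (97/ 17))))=1438775/ 392603101632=0.00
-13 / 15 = -0.87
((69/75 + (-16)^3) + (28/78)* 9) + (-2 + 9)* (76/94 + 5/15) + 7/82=-15345381937/3757650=-4083.77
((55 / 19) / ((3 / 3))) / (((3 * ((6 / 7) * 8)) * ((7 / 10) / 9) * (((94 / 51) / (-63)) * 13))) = -883575 / 185744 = -4.76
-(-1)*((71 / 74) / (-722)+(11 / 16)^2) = 0.47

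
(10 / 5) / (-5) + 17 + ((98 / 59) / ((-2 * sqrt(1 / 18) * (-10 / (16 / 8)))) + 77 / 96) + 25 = 43.11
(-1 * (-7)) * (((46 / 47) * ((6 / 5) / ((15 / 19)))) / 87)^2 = 21388528 / 10449950625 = 0.00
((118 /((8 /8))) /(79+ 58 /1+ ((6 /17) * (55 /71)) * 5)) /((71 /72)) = 144432 /167009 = 0.86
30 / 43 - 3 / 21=167 / 301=0.55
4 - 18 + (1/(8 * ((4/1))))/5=-2239/160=-13.99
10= 10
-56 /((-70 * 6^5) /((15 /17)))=1 /11016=0.00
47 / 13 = 3.62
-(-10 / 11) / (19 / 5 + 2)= 0.16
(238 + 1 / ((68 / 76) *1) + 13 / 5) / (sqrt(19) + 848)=17423008 / 61122225 - 20546 *sqrt(19) / 61122225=0.28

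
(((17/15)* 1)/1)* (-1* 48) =-272/5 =-54.40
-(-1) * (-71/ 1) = -71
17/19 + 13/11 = 434/209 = 2.08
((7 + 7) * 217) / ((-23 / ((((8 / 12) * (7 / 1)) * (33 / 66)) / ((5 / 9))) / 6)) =-382788 / 115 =-3328.59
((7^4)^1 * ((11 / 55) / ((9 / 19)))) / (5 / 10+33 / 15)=91238 / 243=375.47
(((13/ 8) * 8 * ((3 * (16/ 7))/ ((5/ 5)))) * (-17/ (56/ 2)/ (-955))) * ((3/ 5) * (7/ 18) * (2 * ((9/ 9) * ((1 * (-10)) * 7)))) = -1768/ 955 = -1.85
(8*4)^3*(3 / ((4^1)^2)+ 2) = 71680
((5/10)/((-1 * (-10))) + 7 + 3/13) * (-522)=-494073/130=-3800.56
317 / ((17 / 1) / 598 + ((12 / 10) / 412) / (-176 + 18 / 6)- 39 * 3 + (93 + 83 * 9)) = 0.44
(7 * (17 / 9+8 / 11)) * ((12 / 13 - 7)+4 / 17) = -2340583 / 21879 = -106.98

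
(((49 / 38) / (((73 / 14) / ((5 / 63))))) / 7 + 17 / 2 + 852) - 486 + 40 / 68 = 159196889 / 424422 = 375.09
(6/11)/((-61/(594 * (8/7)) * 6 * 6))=-72/427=-0.17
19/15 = 1.27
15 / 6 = 5 / 2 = 2.50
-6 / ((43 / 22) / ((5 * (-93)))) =61380 / 43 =1427.44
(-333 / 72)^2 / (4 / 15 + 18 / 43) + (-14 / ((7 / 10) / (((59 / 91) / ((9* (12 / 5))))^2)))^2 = 2475397534178319385 / 79301155766990976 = 31.22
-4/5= -0.80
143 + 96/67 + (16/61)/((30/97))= 8906447/61305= 145.28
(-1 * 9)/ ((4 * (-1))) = 9/ 4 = 2.25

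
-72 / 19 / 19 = -72 / 361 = -0.20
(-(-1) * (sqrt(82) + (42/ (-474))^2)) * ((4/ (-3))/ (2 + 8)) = -2 * sqrt(82)/ 15 - 98/ 93615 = -1.21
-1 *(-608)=608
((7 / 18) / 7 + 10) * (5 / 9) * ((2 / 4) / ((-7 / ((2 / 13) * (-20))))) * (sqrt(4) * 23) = 416300 / 7371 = 56.48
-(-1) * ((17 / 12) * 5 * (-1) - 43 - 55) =-1261 / 12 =-105.08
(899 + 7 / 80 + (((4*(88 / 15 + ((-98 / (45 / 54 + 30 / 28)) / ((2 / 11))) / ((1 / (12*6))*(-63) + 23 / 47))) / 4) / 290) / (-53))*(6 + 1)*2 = 1683061050391 / 133719000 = 12586.55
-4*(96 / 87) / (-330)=64 / 4785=0.01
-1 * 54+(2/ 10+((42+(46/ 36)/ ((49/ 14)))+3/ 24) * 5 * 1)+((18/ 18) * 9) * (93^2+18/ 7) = 196617439/ 2520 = 78022.79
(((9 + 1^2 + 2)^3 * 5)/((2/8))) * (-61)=-2108160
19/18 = 1.06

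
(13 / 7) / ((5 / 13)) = 169 / 35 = 4.83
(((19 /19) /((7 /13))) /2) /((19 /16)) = 104 /133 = 0.78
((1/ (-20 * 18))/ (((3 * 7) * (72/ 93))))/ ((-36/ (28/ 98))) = 31/ 22861440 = 0.00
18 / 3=6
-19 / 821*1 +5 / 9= 3934 / 7389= 0.53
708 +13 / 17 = 12049 / 17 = 708.76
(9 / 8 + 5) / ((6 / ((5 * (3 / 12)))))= 245 / 192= 1.28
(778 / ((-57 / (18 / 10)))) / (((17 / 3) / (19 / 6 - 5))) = 12837 / 1615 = 7.95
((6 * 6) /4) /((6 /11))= 33 /2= 16.50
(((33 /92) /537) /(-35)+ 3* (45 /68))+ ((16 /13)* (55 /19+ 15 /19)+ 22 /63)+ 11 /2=67354741696 /5445494145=12.37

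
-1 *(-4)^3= 64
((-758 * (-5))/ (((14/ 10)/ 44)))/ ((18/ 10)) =4169000/ 63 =66174.60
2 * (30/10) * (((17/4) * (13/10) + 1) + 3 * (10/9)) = 1183/20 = 59.15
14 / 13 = 1.08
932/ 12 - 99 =-64/ 3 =-21.33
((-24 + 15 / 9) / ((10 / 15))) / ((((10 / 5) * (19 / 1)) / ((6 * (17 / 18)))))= -1139 / 228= -5.00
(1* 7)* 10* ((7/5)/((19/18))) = 1764/19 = 92.84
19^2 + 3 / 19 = 6862 / 19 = 361.16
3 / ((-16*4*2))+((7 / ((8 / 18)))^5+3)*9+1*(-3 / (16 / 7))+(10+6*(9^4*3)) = 8840720.47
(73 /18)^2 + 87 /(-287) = 1501235 /92988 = 16.14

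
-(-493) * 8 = 3944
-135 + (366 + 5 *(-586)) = -2699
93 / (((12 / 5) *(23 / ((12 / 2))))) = 465 / 46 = 10.11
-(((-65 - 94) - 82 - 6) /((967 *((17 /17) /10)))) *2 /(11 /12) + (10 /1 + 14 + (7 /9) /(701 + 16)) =2029981763 /68640561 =29.57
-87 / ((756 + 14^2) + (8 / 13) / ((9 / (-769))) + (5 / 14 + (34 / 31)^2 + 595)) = -136948266 / 2354847251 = -0.06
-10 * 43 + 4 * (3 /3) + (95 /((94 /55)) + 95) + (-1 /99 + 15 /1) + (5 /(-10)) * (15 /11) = -1214930 /4653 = -261.11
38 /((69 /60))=760 /23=33.04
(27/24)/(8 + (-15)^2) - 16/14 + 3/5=-35101/65240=-0.54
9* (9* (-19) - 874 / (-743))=-1135611 / 743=-1528.41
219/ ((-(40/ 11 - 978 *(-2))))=-2409/ 21556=-0.11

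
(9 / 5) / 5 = 9 / 25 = 0.36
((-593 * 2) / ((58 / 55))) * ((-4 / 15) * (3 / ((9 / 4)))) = 104368 / 261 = 399.88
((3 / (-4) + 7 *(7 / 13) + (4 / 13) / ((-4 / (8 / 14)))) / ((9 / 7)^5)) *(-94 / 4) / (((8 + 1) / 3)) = -40737767 / 6141096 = -6.63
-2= -2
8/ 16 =1/ 2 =0.50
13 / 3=4.33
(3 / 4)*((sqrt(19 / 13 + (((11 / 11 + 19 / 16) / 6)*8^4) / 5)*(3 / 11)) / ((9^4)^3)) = sqrt(456495) / 53849898289044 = 0.00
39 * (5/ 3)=65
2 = 2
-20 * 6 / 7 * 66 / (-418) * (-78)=-28080 / 133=-211.13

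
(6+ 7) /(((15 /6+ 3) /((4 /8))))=13 /11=1.18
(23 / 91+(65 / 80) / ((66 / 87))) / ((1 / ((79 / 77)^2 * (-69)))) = -18259961487 / 189917728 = -96.15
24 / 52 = 6 / 13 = 0.46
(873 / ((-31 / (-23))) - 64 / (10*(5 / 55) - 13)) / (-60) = -2692331 / 247380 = -10.88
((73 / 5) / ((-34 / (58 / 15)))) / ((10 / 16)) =-16936 / 6375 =-2.66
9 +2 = 11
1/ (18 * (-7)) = -1/ 126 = -0.01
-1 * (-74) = 74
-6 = -6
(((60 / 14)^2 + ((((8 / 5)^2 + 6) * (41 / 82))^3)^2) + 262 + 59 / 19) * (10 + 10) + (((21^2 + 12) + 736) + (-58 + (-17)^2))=5910999127160676 / 45458984375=130029.28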